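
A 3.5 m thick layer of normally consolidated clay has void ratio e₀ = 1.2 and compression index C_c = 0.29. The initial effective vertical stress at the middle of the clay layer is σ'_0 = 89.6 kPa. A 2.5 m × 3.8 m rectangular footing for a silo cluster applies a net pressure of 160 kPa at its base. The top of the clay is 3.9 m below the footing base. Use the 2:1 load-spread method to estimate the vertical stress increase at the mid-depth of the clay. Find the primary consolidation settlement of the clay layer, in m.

Mid-depth of clay below the footing base: z = 3.9 + 3.5/2 = 5.65 m.
Stress increase at mid-clay by the 2:1 spreading method:
Δσ = qBL/((B+z)(L+z)) = 160×2.5×3.8/((2.5+5.65)(3.8+5.65)) = 19.736 kPa
Final effective stress: σ'_f = σ'_0 + Δσ = 89.6 + 19.736 = 109.34 kPa.
Normally consolidated clay, so the full stress increment lies on the virgin compression line:
S_c = C_c·H/(1+e₀)·log₁₀(σ'_f/σ'_0) = 0.29×3.5/(1+1.2)×log₁₀(109.34/89.6)
    = 0.46136 × 0.086471 = 0.03989 m

S_c ≈ 0.0399 m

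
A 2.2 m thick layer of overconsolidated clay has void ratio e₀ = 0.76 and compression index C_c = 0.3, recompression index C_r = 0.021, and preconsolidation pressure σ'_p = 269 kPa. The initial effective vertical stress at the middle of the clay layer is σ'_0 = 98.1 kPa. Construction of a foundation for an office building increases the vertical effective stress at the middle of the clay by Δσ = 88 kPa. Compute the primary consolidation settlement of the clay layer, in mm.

Final effective stress: σ'_f = 98.1 + 88 = 186.1 kPa.
σ'_f = 186.1 ≤ σ'_p = 269 kPa, so the clay remains overconsolidated and only the recompression index applies:
S_c = C_r·H/(1+e₀)·log₁₀(σ'_f/σ'_0) = 0.021×2.2/1.76×log₁₀(186.1/98.1)
    = 0.02625 × 0.27808 = 0.0073 m

S_c ≈ 7.3 mm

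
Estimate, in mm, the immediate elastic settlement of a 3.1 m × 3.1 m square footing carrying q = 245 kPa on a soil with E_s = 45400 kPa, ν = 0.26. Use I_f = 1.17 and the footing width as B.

S_e ≈ 18.2 mm

Immediate (elastic) settlement: S_e = q·B·(1−ν²)/E_s · I_f.
S_e = 245 × 3.1 × (1 − 0.26²) / 45400 × 1.17
    = 245 × 3.1 × 0.9324 / 45400 × 1.17
    = 0.01825 m = 18.25 mm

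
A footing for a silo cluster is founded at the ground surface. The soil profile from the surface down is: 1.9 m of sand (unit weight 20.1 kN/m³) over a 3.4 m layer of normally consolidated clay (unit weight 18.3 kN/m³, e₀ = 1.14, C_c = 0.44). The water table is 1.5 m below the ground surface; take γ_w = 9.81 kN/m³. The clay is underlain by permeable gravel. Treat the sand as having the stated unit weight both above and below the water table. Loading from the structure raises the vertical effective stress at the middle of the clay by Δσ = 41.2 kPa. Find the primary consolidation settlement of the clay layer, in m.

S_c ≈ 0.186 m

Mid-depth of clay below the ground surface: z = 1.9 + 3.4/2 = 3.6 m.
Total vertical stress at mid-clay: σ_v = 20.1×1.9 + 18.3×1.7 = 69.3 kPa.
Pore pressure: u = 9.81×(3.6 − 1.5) = 20.601 kPa.
Initial effective stress: σ'_0 = σ_v − u = 69.3 − 20.601 = 48.699 kPa.
Final effective stress: σ'_f = σ'_0 + Δσ = 48.699 + 41.2 = 89.899 kPa.
Normally consolidated clay, so the full stress increment lies on the virgin compression line:
S_c = C_c·H/(1+e₀)·log₁₀(σ'_f/σ'_0) = 0.44×3.4/(1+1.14)×log₁₀(89.899/48.699)
    = 0.69907 × 0.26623 = 0.1861 m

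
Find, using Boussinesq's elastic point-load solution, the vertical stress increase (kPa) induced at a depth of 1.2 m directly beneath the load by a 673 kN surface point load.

Δσ_z ≈ 223 kPa

Boussinesq vertical stress below a point load on an elastic half-space:
Δσ_z = 3P/(2πz²) · [1 + (r/z)²]^(−5/2)
r/z = 0/1.2 = 0; [1+(r/z)²]^(−5/2) = 1.
Δσ_z = 3×673/(2π×1.2²) × 1 = 223.15 × 1 = 223.2 kPa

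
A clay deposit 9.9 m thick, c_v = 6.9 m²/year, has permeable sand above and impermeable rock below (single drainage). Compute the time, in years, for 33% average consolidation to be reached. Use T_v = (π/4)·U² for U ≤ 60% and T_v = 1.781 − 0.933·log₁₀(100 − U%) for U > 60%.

Drainage path length: H_d = H = 9.9 m (single drainage).
U ≤ 60%: T_v = (π/4)·U² = (π/4)×0.33² = 0.08553.
t = T_v·H_d²/c_v = 0.08553×9.9²/6.9 = 1.215 years.

t ≈ 1.21 years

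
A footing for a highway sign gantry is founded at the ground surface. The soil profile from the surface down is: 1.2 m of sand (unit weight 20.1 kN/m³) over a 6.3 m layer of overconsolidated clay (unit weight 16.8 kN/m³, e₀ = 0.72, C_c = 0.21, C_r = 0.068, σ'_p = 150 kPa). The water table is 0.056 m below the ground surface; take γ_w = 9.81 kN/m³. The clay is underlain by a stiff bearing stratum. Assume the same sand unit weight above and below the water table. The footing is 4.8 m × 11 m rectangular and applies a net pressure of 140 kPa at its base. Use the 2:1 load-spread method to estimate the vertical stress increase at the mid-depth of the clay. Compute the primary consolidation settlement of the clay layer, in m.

Mid-depth of clay below the ground surface: z = 1.2 + 6.3/2 = 4.35 m.
Total vertical stress at mid-clay: σ_v = 20.1×1.2 + 16.8×3.15 = 77.04 kPa.
Pore pressure: u = 9.81×(4.35 − 0.056) = 42.124 kPa.
Initial effective stress: σ'_0 = σ_v − u = 77.04 − 42.124 = 34.916 kPa.
Stress increase at mid-clay by the 2:1 spreading method:
Δσ = qBL/((B+z)(L+z)) = 140×4.8×11/((4.8+4.35)(11+4.35)) = 52.63 kPa
Final effective stress: σ'_f = 34.916 + 52.63 = 87.546 kPa.
σ'_f = 87.546 ≤ σ'_p = 150 kPa, so the clay remains overconsolidated and only the recompression index applies:
S_c = C_r·H/(1+e₀)·log₁₀(σ'_f/σ'_0) = 0.068×6.3/1.72×log₁₀(87.546/34.916)
    = 0.24907 × 0.39921 = 0.09943 m

S_c ≈ 0.0994 m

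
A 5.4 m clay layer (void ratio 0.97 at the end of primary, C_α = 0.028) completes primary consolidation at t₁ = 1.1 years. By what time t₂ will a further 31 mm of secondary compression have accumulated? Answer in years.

S_s = C_α·H/(1+e_p)·log₁₀(t₂/t₁) ⇒ log₁₀(t₂/t₁) = S_s·(1+e_p)/(C_α·H).
log₁₀(t₂/t₁) = 0.031 × (1+0.97) / (0.028×5.4) = 0.4039
t₂ = t₁ × 10^0.4039 = 1.1 × 2.535 = 2.788 years

t₂ ≈ 2.79 years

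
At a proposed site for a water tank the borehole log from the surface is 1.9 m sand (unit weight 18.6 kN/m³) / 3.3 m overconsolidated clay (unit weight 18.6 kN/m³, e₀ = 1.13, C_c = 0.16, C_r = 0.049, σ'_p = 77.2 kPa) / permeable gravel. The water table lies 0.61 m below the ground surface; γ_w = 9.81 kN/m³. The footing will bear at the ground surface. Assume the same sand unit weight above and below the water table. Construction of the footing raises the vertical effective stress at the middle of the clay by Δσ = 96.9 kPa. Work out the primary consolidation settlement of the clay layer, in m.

S_c ≈ 0.0835 m

Mid-depth of clay below the ground surface: z = 1.9 + 3.3/2 = 3.55 m.
Total vertical stress at mid-clay: σ_v = 18.6×1.9 + 18.6×1.65 = 66.03 kPa.
Pore pressure: u = 9.81×(3.55 − 0.61) = 28.841 kPa.
Initial effective stress: σ'_0 = σ_v − u = 66.03 − 28.841 = 37.189 kPa.
Final effective stress: σ'_f = 37.189 + 96.9 = 134.09 kPa.
σ'_f = 134.09 > σ'_p = 77.2 kPa, so the stress path crosses the preconsolidation pressure — recompression up to σ'_p, then virgin compression beyond:
S_c = H/(1+e₀)·[C_r·log₁₀(σ'_p/σ'_0) + C_c·log₁₀(σ'_f/σ'_p)]
    = 3.3/2.13 × [0.049×log₁₀(77.2/37.189) + 0.16×log₁₀(134.09/77.2)]
    = 1.5493 × [0.015543 + 0.038365] = 0.08352 m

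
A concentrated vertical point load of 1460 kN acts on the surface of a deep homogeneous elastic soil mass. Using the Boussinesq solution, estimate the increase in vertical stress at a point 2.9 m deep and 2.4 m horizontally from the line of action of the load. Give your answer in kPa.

Boussinesq vertical stress below a point load on an elastic half-space:
Δσ_z = 3P/(2πz²) · [1 + (r/z)²]^(−5/2)
r/z = 2.4/2.9 = 0.82759; [1+(r/z)²]^(−5/2) = 0.27137.
Δσ_z = 3×1460/(2π×2.9²) × 0.27137 = 82.889 × 0.27137 = 22.49 kPa

Δσ_z ≈ 22.5 kPa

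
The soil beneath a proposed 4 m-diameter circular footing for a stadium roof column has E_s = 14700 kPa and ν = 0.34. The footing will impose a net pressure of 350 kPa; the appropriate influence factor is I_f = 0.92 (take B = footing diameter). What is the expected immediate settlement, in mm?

S_e ≈ 77.5 mm

Immediate (elastic) settlement: S_e = q·B·(1−ν²)/E_s · I_f.
S_e = 350 × 4 × (1 − 0.34²) / 14700 × 0.92
    = 350 × 4 × 0.8844 / 14700 × 0.92
    = 0.07749 m = 77.49 mm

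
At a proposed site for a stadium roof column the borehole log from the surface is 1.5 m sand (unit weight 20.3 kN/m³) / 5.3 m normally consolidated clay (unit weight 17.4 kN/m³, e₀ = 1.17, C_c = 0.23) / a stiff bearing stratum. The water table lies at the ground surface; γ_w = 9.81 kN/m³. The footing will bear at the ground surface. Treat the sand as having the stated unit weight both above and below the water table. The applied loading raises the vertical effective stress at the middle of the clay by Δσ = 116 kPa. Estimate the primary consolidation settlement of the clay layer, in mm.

Mid-depth of clay below the ground surface: z = 1.5 + 5.3/2 = 4.15 m.
Total vertical stress at mid-clay: σ_v = 20.3×1.5 + 17.4×2.65 = 76.56 kPa.
Pore pressure: u = 9.81×(4.15 − 0) = 40.712 kPa.
Initial effective stress: σ'_0 = σ_v − u = 76.56 − 40.712 = 35.848 kPa.
Final effective stress: σ'_f = σ'_0 + Δσ = 35.848 + 116 = 151.85 kPa.
Normally consolidated clay, so the full stress increment lies on the virgin compression line:
S_c = C_c·H/(1+e₀)·log₁₀(σ'_f/σ'_0) = 0.23×5.3/(1+1.17)×log₁₀(151.85/35.848)
    = 0.56175 × 0.62695 = 0.3522 m

S_c ≈ 352 mm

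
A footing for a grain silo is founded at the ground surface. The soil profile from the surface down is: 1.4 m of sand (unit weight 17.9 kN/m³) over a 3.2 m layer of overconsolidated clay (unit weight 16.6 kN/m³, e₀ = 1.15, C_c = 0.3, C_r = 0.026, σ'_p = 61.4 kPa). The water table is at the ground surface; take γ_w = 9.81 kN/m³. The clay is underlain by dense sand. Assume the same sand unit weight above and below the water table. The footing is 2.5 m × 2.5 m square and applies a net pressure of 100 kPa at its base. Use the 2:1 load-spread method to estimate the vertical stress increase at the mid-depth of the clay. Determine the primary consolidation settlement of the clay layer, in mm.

S_c ≈ 11.1 mm

Mid-depth of clay below the ground surface: z = 1.4 + 3.2/2 = 3 m.
Total vertical stress at mid-clay: σ_v = 17.9×1.4 + 16.6×1.6 = 51.62 kPa.
Pore pressure: u = 9.81×(3 − 0) = 29.43 kPa.
Initial effective stress: σ'_0 = σ_v − u = 51.62 − 29.43 = 22.19 kPa.
Stress increase at mid-clay by the 2:1 spreading method:
Δσ = qBL/((B+z)(L+z)) = 100×2.5×2.5/((2.5+3)(2.5+3)) = 20.661 kPa
Final effective stress: σ'_f = 22.19 + 20.661 = 42.851 kPa.
σ'_f = 42.851 ≤ σ'_p = 61.4 kPa, so the clay remains overconsolidated and only the recompression index applies:
S_c = C_r·H/(1+e₀)·log₁₀(σ'_f/σ'_0) = 0.026×3.2/2.15×log₁₀(42.851/22.19)
    = 0.038698 × 0.2858 = 0.01106 m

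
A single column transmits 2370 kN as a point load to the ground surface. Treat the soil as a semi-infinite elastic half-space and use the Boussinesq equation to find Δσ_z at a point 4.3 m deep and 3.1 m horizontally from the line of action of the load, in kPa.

Boussinesq vertical stress below a point load on an elastic half-space:
Δσ_z = 3P/(2πz²) · [1 + (r/z)²]^(−5/2)
r/z = 3.1/4.3 = 0.72093; [1+(r/z)²]^(−5/2) = 0.35122.
Δσ_z = 3×2370/(2π×4.3²) × 0.35122 = 61.2 × 0.35122 = 21.49 kPa

Δσ_z ≈ 21.5 kPa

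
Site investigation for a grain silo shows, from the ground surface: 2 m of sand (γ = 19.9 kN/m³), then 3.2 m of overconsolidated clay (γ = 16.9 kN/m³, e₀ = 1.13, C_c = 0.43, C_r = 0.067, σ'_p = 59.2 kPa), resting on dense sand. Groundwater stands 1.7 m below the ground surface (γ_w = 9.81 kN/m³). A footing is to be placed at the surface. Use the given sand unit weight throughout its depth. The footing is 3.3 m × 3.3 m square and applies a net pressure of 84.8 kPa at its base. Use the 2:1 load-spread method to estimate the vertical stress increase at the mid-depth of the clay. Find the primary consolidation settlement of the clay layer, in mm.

S_c ≈ 46.2 mm

Mid-depth of clay below the ground surface: z = 2 + 3.2/2 = 3.6 m.
Total vertical stress at mid-clay: σ_v = 19.9×2 + 16.9×1.6 = 66.84 kPa.
Pore pressure: u = 9.81×(3.6 − 1.7) = 18.639 kPa.
Initial effective stress: σ'_0 = σ_v − u = 66.84 − 18.639 = 48.201 kPa.
Stress increase at mid-clay by the 2:1 spreading method:
Δσ = qBL/((B+z)(L+z)) = 84.8×3.3×3.3/((3.3+3.6)(3.3+3.6)) = 19.397 kPa
Final effective stress: σ'_f = 48.201 + 19.397 = 67.598 kPa.
σ'_f = 67.598 > σ'_p = 59.2 kPa, so the stress path crosses the preconsolidation pressure — recompression up to σ'_p, then virgin compression beyond:
S_c = H/(1+e₀)·[C_r·log₁₀(σ'_p/σ'_0) + C_c·log₁₀(σ'_f/σ'_p)]
    = 3.2/2.13 × [0.067×log₁₀(59.2/48.201) + 0.43×log₁₀(67.598/59.2)]
    = 1.5023 × [0.0059808 + 0.024773] = 0.0462 m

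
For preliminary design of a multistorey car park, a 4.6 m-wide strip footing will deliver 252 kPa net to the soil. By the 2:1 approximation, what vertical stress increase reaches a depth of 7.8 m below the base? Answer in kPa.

Δσ_z ≈ 93.5 kPa

By the 2:1 method the load spreads at 1 horizontal : 2 vertical, so at depth z the loaded area has grown by z in each plan dimension:
Δσ = qB/(B+z) = 252×4.6/(4.6+7.8) = 93.484 kPa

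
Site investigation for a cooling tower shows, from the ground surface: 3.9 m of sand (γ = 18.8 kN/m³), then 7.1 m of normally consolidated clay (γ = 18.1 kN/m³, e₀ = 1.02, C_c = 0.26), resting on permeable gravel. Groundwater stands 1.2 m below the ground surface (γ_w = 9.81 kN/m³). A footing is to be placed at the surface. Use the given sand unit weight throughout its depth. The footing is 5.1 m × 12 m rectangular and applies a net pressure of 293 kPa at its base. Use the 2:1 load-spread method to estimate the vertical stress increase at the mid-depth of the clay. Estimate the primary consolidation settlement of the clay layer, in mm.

Mid-depth of clay below the ground surface: z = 3.9 + 7.1/2 = 7.45 m.
Total vertical stress at mid-clay: σ_v = 18.8×3.9 + 18.1×3.55 = 137.57 kPa.
Pore pressure: u = 9.81×(7.45 − 1.2) = 61.312 kPa.
Initial effective stress: σ'_0 = σ_v − u = 137.57 − 61.312 = 76.258 kPa.
Stress increase at mid-clay by the 2:1 spreading method:
Δσ = qBL/((B+z)(L+z)) = 293×5.1×12/((5.1+7.45)(12+7.45)) = 73.461 kPa
Final effective stress: σ'_f = σ'_0 + Δσ = 76.258 + 73.461 = 149.72 kPa.
Normally consolidated clay, so the full stress increment lies on the virgin compression line:
S_c = C_c·H/(1+e₀)·log₁₀(σ'_f/σ'_0) = 0.26×7.1/(1+1.02)×log₁₀(149.72/76.258)
    = 0.91386 × 0.29299 = 0.2678 m

S_c ≈ 268 mm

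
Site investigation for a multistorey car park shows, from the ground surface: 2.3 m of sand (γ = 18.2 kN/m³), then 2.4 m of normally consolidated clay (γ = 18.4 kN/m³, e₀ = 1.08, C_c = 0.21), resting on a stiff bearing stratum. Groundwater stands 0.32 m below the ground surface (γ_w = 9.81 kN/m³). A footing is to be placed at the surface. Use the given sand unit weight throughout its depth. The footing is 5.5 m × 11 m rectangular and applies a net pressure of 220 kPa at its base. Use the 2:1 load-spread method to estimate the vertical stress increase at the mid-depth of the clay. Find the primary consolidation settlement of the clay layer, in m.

S_c ≈ 0.149 m

Mid-depth of clay below the ground surface: z = 2.3 + 2.4/2 = 3.5 m.
Total vertical stress at mid-clay: σ_v = 18.2×2.3 + 18.4×1.2 = 63.94 kPa.
Pore pressure: u = 9.81×(3.5 − 0.32) = 31.196 kPa.
Initial effective stress: σ'_0 = σ_v − u = 63.94 − 31.196 = 32.744 kPa.
Stress increase at mid-clay by the 2:1 spreading method:
Δσ = qBL/((B+z)(L+z)) = 220×5.5×11/((5.5+3.5)(11+3.5)) = 101.99 kPa
Final effective stress: σ'_f = σ'_0 + Δσ = 32.744 + 101.99 = 134.73 kPa.
Normally consolidated clay, so the full stress increment lies on the virgin compression line:
S_c = C_c·H/(1+e₀)·log₁₀(σ'_f/σ'_0) = 0.21×2.4/(1+1.08)×log₁₀(134.73/32.744)
    = 0.24231 × 0.61433 = 0.1489 m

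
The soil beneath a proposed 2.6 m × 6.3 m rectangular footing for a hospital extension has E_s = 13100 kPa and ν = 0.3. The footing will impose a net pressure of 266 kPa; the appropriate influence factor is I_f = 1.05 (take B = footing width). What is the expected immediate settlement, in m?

Immediate (elastic) settlement: S_e = q·B·(1−ν²)/E_s · I_f.
S_e = 266 × 2.6 × (1 − 0.3²) / 13100 × 1.05
    = 266 × 2.6 × 0.91 / 13100 × 1.05
    = 0.05044 m

S_e ≈ 0.0504 m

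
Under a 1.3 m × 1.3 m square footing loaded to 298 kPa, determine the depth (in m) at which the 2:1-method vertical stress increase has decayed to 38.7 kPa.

2:1 spreading — at depth z the loaded area has grown by z in each plan dimension:
qB²/(B+z)² = Δσ_z ⇒ z = B(√(q/Δσ_z) − 1) = 1.3×(√(298/38.7) − 1) = 2.307 m

z ≈ 2.31 m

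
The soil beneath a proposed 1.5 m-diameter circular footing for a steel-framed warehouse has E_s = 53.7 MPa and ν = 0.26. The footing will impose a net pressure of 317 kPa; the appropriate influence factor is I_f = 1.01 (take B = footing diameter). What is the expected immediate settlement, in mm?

S_e ≈ 8.34 mm

Immediate (elastic) settlement: S_e = q·B·(1−ν²)/E_s · I_f.
E_s = 53.7 MPa = 53700 kPa.
S_e = 317 × 1.5 × (1 − 0.26²) / 53700 × 1.01
    = 317 × 1.5 × 0.9324 / 53700 × 1.01
    = 0.008339 m = 8.339 mm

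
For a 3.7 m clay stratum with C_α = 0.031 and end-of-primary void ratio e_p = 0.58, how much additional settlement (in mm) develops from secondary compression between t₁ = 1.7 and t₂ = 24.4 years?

Secondary compression: S_s = C_α·H/(1+e_p)·log₁₀(t₂/t₁)
S_s = 0.031×3.7/(1+0.58)×log₁₀(24.4/1.7)
    = 0.07259 × 1.157 = 0.08399 m

S_s ≈ 84 mm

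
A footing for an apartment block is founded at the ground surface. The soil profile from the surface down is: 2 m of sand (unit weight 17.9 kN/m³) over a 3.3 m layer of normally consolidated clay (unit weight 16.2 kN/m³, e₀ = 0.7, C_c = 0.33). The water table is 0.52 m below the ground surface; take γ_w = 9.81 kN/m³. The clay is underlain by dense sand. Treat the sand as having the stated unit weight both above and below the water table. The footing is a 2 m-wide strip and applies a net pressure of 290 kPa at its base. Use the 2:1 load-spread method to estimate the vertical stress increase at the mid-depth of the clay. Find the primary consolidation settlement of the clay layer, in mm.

S_c ≈ 401 mm

Mid-depth of clay below the ground surface: z = 2 + 3.3/2 = 3.65 m.
Total vertical stress at mid-clay: σ_v = 17.9×2 + 16.2×1.65 = 62.53 kPa.
Pore pressure: u = 9.81×(3.65 − 0.52) = 30.705 kPa.
Initial effective stress: σ'_0 = σ_v − u = 62.53 − 30.705 = 31.825 kPa.
Stress increase at mid-clay by the 2:1 spreading method:
Δσ = qB/(B+z) = 290×2/(2+3.65) = 102.65 kPa
Final effective stress: σ'_f = σ'_0 + Δσ = 31.825 + 102.65 = 134.47 kPa.
Normally consolidated clay, so the full stress increment lies on the virgin compression line:
S_c = C_c·H/(1+e₀)·log₁₀(σ'_f/σ'_0) = 0.33×3.3/(1+0.7)×log₁₀(134.47/31.825)
    = 0.64059 × 0.62586 = 0.4009 m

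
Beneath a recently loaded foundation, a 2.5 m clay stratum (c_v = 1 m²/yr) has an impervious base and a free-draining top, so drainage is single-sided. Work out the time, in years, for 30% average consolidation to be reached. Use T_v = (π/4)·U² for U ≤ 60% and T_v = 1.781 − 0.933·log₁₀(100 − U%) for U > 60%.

Drainage path length: H_d = H = 2.5 m (single drainage).
U ≤ 60%: T_v = (π/4)·U² = (π/4)×0.3² = 0.070686.
t = T_v·H_d²/c_v = 0.070686×2.5²/1 = 0.4418 years.

t ≈ 0.442 years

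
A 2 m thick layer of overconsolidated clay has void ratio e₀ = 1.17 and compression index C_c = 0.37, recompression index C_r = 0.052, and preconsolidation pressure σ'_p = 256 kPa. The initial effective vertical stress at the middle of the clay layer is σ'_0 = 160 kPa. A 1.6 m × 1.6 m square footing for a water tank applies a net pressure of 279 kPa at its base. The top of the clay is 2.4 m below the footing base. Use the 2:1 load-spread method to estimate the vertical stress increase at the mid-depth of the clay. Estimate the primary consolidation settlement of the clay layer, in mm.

S_c ≈ 3.42 mm

Mid-depth of clay below the footing base: z = 2.4 + 2/2 = 3.4 m.
Stress increase at mid-clay by the 2:1 spreading method:
Δσ = qBL/((B+z)(L+z)) = 279×1.6×1.6/((1.6+3.4)(1.6+3.4)) = 28.57 kPa
Final effective stress: σ'_f = 160 + 28.57 = 188.57 kPa.
σ'_f = 188.57 ≤ σ'_p = 256 kPa, so the clay remains overconsolidated and only the recompression index applies:
S_c = C_r·H/(1+e₀)·log₁₀(σ'_f/σ'_0) = 0.052×2/2.17×log₁₀(188.57/160)
    = 0.047926 × 0.071353 = 0.00342 m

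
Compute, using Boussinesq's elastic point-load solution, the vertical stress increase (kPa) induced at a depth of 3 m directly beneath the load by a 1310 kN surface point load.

Δσ_z ≈ 69.5 kPa

Boussinesq vertical stress below a point load on an elastic half-space:
Δσ_z = 3P/(2πz²) · [1 + (r/z)²]^(−5/2)
r/z = 0/3 = 0; [1+(r/z)²]^(−5/2) = 1.
Δσ_z = 3×1310/(2π×3²) × 1 = 69.498 × 1 = 69.5 kPa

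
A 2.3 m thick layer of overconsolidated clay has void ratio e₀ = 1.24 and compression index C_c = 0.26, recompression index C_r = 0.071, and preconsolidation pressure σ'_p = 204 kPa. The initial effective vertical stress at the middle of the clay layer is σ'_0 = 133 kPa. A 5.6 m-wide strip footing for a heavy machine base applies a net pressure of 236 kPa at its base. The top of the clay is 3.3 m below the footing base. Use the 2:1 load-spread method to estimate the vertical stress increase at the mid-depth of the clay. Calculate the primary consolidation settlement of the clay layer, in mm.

S_c ≈ 43.7 mm

Mid-depth of clay below the footing base: z = 3.3 + 2.3/2 = 4.45 m.
Stress increase at mid-clay by the 2:1 spreading method:
Δσ = qB/(B+z) = 236×5.6/(5.6+4.45) = 131.5 kPa
Final effective stress: σ'_f = 133 + 131.5 = 264.5 kPa.
σ'_f = 264.5 > σ'_p = 204 kPa, so the stress path crosses the preconsolidation pressure — recompression up to σ'_p, then virgin compression beyond:
S_c = H/(1+e₀)·[C_r·log₁₀(σ'_p/σ'_0) + C_c·log₁₀(σ'_f/σ'_p)]
    = 2.3/2.24 × [0.071×log₁₀(204/133) + 0.26×log₁₀(264.5/204)]
    = 1.0268 × [0.01319 + 0.029327] = 0.04366 m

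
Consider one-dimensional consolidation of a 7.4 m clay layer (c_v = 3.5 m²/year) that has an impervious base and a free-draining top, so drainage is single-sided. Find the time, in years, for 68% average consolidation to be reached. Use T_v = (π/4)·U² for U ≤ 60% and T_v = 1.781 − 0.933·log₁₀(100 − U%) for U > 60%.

t ≈ 5.89 years

Drainage path length: H_d = H = 7.4 m (single drainage).
U > 60%: T_v = 1.781 − 0.933·log₁₀(100 − 68) = 0.3767.
t = T_v·H_d²/c_v = 0.3767×7.4²/3.5 = 5.894 years.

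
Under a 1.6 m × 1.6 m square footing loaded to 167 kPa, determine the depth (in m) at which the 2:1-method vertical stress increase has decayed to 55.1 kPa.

z ≈ 1.19 m

2:1 spreading — at depth z the loaded area has grown by z in each plan dimension:
qB²/(B+z)² = Δσ_z ⇒ z = B(√(q/Δσ_z) − 1) = 1.6×(√(167/55.1) − 1) = 1.185 m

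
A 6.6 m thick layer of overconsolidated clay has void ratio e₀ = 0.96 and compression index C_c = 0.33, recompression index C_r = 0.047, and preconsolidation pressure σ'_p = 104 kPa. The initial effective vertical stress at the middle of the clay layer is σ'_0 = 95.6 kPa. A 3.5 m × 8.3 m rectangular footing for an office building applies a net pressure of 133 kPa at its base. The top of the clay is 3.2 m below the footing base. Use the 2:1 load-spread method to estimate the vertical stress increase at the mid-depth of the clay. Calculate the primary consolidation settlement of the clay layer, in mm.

Mid-depth of clay below the footing base: z = 3.2 + 6.6/2 = 6.5 m.
Stress increase at mid-clay by the 2:1 spreading method:
Δσ = qBL/((B+z)(L+z)) = 133×3.5×8.3/((3.5+6.5)(8.3+6.5)) = 26.106 kPa
Final effective stress: σ'_f = 95.6 + 26.106 = 121.71 kPa.
σ'_f = 121.71 > σ'_p = 104 kPa, so the stress path crosses the preconsolidation pressure — recompression up to σ'_p, then virgin compression beyond:
S_c = H/(1+e₀)·[C_r·log₁₀(σ'_p/σ'_0) + C_c·log₁₀(σ'_f/σ'_p)]
    = 6.6/1.96 × [0.047×log₁₀(104/95.6) + 0.33×log₁₀(121.71/104)]
    = 3.3673 × [0.001719 + 0.022537] = 0.08168 m

S_c ≈ 81.7 mm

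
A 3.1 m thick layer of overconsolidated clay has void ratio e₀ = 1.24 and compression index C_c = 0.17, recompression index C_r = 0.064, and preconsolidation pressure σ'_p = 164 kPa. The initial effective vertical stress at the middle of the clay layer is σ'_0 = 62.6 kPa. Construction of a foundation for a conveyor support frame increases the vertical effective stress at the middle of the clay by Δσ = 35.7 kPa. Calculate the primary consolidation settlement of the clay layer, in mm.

S_c ≈ 17.4 mm

Final effective stress: σ'_f = 62.6 + 35.7 = 98.3 kPa.
σ'_f = 98.3 ≤ σ'_p = 164 kPa, so the clay remains overconsolidated and only the recompression index applies:
S_c = C_r·H/(1+e₀)·log₁₀(σ'_f/σ'_0) = 0.064×3.1/2.24×log₁₀(98.3/62.6)
    = 0.08857 × 0.19598 = 0.01736 m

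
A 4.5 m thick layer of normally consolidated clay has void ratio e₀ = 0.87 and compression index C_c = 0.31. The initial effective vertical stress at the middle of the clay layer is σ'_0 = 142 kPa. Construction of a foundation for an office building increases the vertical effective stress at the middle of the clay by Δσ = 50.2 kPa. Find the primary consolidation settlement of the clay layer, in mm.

Final effective stress: σ'_f = σ'_0 + Δσ = 142 + 50.2 = 192.2 kPa.
Normally consolidated clay, so the full stress increment lies on the virgin compression line:
S_c = C_c·H/(1+e₀)·log₁₀(σ'_f/σ'_0) = 0.31×4.5/(1+0.87)×log₁₀(192.2/142)
    = 0.74599 × 0.13147 = 0.09808 m

S_c ≈ 98.1 mm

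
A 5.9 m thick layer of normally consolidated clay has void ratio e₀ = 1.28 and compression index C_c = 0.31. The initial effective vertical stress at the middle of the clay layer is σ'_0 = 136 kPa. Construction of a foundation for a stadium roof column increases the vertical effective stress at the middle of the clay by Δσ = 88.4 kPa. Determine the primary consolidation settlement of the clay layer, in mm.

S_c ≈ 174 mm

Final effective stress: σ'_f = σ'_0 + Δσ = 136 + 88.4 = 224.4 kPa.
Normally consolidated clay, so the full stress increment lies on the virgin compression line:
S_c = C_c·H/(1+e₀)·log₁₀(σ'_f/σ'_0) = 0.31×5.9/(1+1.28)×log₁₀(224.4/136)
    = 0.80219 × 0.21748 = 0.1745 m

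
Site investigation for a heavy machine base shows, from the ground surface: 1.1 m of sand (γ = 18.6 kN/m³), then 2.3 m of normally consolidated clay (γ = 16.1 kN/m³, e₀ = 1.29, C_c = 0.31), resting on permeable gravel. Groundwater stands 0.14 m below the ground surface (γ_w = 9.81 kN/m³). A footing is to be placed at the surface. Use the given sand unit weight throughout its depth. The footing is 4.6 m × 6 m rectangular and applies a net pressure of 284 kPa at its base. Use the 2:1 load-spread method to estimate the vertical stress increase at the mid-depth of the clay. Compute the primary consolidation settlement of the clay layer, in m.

Mid-depth of clay below the ground surface: z = 1.1 + 2.3/2 = 2.25 m.
Total vertical stress at mid-clay: σ_v = 18.6×1.1 + 16.1×1.15 = 38.975 kPa.
Pore pressure: u = 9.81×(2.25 − 0.14) = 20.699 kPa.
Initial effective stress: σ'_0 = σ_v − u = 38.975 − 20.699 = 18.276 kPa.
Stress increase at mid-clay by the 2:1 spreading method:
Δσ = qBL/((B+z)(L+z)) = 284×4.6×6/((4.6+2.25)(6+2.25)) = 138.7 kPa
Final effective stress: σ'_f = σ'_0 + Δσ = 18.276 + 138.7 = 156.98 kPa.
Normally consolidated clay, so the full stress increment lies on the virgin compression line:
S_c = C_c·H/(1+e₀)·log₁₀(σ'_f/σ'_0) = 0.31×2.3/(1+1.29)×log₁₀(156.98/18.276)
    = 0.31135 × 0.93396 = 0.2908 m

S_c ≈ 0.291 m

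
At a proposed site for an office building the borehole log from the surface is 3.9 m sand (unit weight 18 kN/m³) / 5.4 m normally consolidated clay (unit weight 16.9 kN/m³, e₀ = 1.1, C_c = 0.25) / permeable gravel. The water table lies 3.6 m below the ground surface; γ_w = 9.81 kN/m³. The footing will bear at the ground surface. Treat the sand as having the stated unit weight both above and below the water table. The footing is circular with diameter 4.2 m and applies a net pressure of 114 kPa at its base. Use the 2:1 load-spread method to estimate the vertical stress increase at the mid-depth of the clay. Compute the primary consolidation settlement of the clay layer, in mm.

Mid-depth of clay below the ground surface: z = 3.9 + 5.4/2 = 6.6 m.
Total vertical stress at mid-clay: σ_v = 18×3.9 + 16.9×2.7 = 115.83 kPa.
Pore pressure: u = 9.81×(6.6 − 3.6) = 29.43 kPa.
Initial effective stress: σ'_0 = σ_v − u = 115.83 − 29.43 = 86.4 kPa.
Stress increase at mid-clay by the 2:1 spreading method:
Δσ ≈ qD²/(D+z)² = 114×4.2²/(4.2+6.6)² = 17.241 kPa
Final effective stress: σ'_f = σ'_0 + Δσ = 86.4 + 17.241 = 103.64 kPa.
Normally consolidated clay, so the full stress increment lies on the virgin compression line:
S_c = C_c·H/(1+e₀)·log₁₀(σ'_f/σ'_0) = 0.25×5.4/(1+1.1)×log₁₀(103.64/86.4)
    = 0.64286 × 0.079014 = 0.05079 m

S_c ≈ 50.8 mm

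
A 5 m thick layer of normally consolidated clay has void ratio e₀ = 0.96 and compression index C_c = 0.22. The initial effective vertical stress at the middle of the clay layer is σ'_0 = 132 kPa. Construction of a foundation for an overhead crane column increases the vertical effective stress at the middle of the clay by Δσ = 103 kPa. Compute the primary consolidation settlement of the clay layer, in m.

Final effective stress: σ'_f = σ'_0 + Δσ = 132 + 103 = 235 kPa.
Normally consolidated clay, so the full stress increment lies on the virgin compression line:
S_c = C_c·H/(1+e₀)·log₁₀(σ'_f/σ'_0) = 0.22×5/(1+0.96)×log₁₀(235/132)
    = 0.56122 × 0.25049 = 0.1406 m

S_c ≈ 0.141 m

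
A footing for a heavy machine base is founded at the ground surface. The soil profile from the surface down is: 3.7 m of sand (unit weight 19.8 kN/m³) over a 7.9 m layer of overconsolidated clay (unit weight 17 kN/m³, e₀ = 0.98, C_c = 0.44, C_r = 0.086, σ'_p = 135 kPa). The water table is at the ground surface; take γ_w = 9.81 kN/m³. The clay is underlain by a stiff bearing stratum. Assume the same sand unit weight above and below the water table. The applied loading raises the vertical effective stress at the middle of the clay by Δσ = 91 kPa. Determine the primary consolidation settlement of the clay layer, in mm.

Mid-depth of clay below the ground surface: z = 3.7 + 7.9/2 = 7.65 m.
Total vertical stress at mid-clay: σ_v = 19.8×3.7 + 17×3.95 = 140.41 kPa.
Pore pressure: u = 9.81×(7.65 − 0) = 75.047 kPa.
Initial effective stress: σ'_0 = σ_v − u = 140.41 − 75.047 = 65.363 kPa.
Final effective stress: σ'_f = 65.363 + 91 = 156.36 kPa.
σ'_f = 156.36 > σ'_p = 135 kPa, so the stress path crosses the preconsolidation pressure — recompression up to σ'_p, then virgin compression beyond:
S_c = H/(1+e₀)·[C_r·log₁₀(σ'_p/σ'_0) + C_c·log₁₀(σ'_f/σ'_p)]
    = 7.9/1.98 × [0.086×log₁₀(135/65.363) + 0.44×log₁₀(156.36/135)]
    = 3.9899 × [0.02709 + 0.028068] = 0.2201 m

S_c ≈ 220 mm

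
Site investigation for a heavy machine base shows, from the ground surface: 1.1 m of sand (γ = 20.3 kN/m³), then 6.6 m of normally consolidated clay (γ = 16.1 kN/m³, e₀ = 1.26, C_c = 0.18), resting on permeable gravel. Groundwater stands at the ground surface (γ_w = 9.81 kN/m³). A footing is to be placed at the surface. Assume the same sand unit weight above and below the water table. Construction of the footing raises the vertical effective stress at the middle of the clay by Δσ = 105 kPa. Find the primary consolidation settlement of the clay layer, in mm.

Mid-depth of clay below the ground surface: z = 1.1 + 6.6/2 = 4.4 m.
Total vertical stress at mid-clay: σ_v = 20.3×1.1 + 16.1×3.3 = 75.46 kPa.
Pore pressure: u = 9.81×(4.4 − 0) = 43.164 kPa.
Initial effective stress: σ'_0 = σ_v − u = 75.46 − 43.164 = 32.296 kPa.
Final effective stress: σ'_f = σ'_0 + Δσ = 32.296 + 105 = 137.3 kPa.
Normally consolidated clay, so the full stress increment lies on the virgin compression line:
S_c = C_c·H/(1+e₀)·log₁₀(σ'_f/σ'_0) = 0.18×6.6/(1+1.26)×log₁₀(137.3/32.296)
    = 0.52566 × 0.62852 = 0.3304 m

S_c ≈ 330 mm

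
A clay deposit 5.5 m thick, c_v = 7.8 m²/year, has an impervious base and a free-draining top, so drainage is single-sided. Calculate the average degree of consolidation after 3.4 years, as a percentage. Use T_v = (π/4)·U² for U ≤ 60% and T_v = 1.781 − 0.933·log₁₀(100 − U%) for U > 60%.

U ≈ 90.7 %

Drainage path length: H_d = H = 5.5 m (single drainage).
T_v = c_v·t/H_d² = 7.8×3.4/5.5² = 0.87669.
T_v = 0.87669 corresponds to the U > 60% branch:
U = 1 − 10^((1.781 − T_v)/0.933)/100 = 0.9068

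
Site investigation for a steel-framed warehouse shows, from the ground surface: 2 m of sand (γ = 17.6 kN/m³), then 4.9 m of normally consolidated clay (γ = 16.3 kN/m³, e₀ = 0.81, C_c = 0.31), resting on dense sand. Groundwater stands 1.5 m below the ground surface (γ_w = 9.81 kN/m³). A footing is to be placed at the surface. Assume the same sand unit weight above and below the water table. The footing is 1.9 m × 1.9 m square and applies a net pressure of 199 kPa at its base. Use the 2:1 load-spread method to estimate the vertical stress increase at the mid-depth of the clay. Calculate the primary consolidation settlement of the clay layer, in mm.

S_c ≈ 119 mm

Mid-depth of clay below the ground surface: z = 2 + 4.9/2 = 4.45 m.
Total vertical stress at mid-clay: σ_v = 17.6×2 + 16.3×2.45 = 75.135 kPa.
Pore pressure: u = 9.81×(4.45 − 1.5) = 28.94 kPa.
Initial effective stress: σ'_0 = σ_v − u = 75.135 − 28.94 = 46.195 kPa.
Stress increase at mid-clay by the 2:1 spreading method:
Δσ = qBL/((B+z)(L+z)) = 199×1.9×1.9/((1.9+4.45)(1.9+4.45)) = 17.816 kPa
Final effective stress: σ'_f = σ'_0 + Δσ = 46.195 + 17.816 = 64.011 kPa.
Normally consolidated clay, so the full stress increment lies on the virgin compression line:
S_c = C_c·H/(1+e₀)·log₁₀(σ'_f/σ'_0) = 0.31×4.9/(1+0.81)×log₁₀(64.011/46.195)
    = 0.83923 × 0.14166 = 0.1189 m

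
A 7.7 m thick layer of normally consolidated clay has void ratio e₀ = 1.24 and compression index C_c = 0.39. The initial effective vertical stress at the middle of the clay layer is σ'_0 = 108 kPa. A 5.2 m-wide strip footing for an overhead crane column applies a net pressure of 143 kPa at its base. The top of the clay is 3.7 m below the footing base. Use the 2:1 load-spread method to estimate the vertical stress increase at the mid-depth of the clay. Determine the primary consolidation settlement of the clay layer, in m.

S_c ≈ 0.251 m

Mid-depth of clay below the footing base: z = 3.7 + 7.7/2 = 7.55 m.
Stress increase at mid-clay by the 2:1 spreading method:
Δσ = qB/(B+z) = 143×5.2/(5.2+7.55) = 58.322 kPa
Final effective stress: σ'_f = σ'_0 + Δσ = 108 + 58.322 = 166.32 kPa.
Normally consolidated clay, so the full stress increment lies on the virgin compression line:
S_c = C_c·H/(1+e₀)·log₁₀(σ'_f/σ'_0) = 0.39×7.7/(1+1.24)×log₁₀(166.32/108)
    = 1.3406 × 0.18752 = 0.2514 m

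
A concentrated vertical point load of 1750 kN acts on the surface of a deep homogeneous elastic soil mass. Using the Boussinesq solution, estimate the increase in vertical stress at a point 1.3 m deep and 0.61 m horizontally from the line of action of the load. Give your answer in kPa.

Boussinesq vertical stress below a point load on an elastic half-space:
Δσ_z = 3P/(2πz²) · [1 + (r/z)²]^(−5/2)
r/z = 0.61/1.3 = 0.46923; [1+(r/z)²]^(−5/2) = 0.60805.
Δσ_z = 3×1750/(2π×1.3²) × 0.60805 = 494.42 × 0.60805 = 300.6 kPa

Δσ_z ≈ 301 kPa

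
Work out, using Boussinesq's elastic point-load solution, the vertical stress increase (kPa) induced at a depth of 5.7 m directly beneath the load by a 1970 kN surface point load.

Δσ_z ≈ 29 kPa

Boussinesq vertical stress below a point load on an elastic half-space:
Δσ_z = 3P/(2πz²) · [1 + (r/z)²]^(−5/2)
r/z = 0/5.7 = 0; [1+(r/z)²]^(−5/2) = 1.
Δσ_z = 3×1970/(2π×5.7²) × 1 = 28.951 × 1 = 28.95 kPa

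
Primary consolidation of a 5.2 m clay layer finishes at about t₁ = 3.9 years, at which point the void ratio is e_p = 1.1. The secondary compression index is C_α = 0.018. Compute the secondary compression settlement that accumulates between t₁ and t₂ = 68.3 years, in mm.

Secondary compression: S_s = C_α·H/(1+e_p)·log₁₀(t₂/t₁)
S_s = 0.018×5.2/(1+1.1)×log₁₀(68.3/3.9)
    = 0.04457 × 1.243 = 0.05542 m

S_s ≈ 55.4 mm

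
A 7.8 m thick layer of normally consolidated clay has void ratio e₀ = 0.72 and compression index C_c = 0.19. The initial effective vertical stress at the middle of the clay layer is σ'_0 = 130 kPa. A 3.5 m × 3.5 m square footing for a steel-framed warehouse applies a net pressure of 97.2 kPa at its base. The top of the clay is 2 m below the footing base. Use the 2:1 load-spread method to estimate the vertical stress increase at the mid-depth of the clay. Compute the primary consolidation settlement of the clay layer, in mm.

S_c ≈ 36.9 mm

Mid-depth of clay below the footing base: z = 2 + 7.8/2 = 5.9 m.
Stress increase at mid-clay by the 2:1 spreading method:
Δσ = qBL/((B+z)(L+z)) = 97.2×3.5×3.5/((3.5+5.9)(3.5+5.9)) = 13.476 kPa
Final effective stress: σ'_f = σ'_0 + Δσ = 130 + 13.476 = 143.48 kPa.
Normally consolidated clay, so the full stress increment lies on the virgin compression line:
S_c = C_c·H/(1+e₀)·log₁₀(σ'_f/σ'_0) = 0.19×7.8/(1+0.72)×log₁₀(143.48/130)
    = 0.86163 × 0.042848 = 0.03692 m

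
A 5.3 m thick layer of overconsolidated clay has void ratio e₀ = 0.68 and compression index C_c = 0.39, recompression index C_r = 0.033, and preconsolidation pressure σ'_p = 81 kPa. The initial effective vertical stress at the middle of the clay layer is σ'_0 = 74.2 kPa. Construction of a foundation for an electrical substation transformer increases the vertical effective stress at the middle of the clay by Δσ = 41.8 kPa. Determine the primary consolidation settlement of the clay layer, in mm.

Final effective stress: σ'_f = 74.2 + 41.8 = 116 kPa.
σ'_f = 116 > σ'_p = 81 kPa, so the stress path crosses the preconsolidation pressure — recompression up to σ'_p, then virgin compression beyond:
S_c = H/(1+e₀)·[C_r·log₁₀(σ'_p/σ'_0) + C_c·log₁₀(σ'_f/σ'_p)]
    = 5.3/1.68 × [0.033×log₁₀(81/74.2) + 0.39×log₁₀(116/81)]
    = 3.1548 × [0.0012567 + 0.060829] = 0.1959 m

S_c ≈ 196 mm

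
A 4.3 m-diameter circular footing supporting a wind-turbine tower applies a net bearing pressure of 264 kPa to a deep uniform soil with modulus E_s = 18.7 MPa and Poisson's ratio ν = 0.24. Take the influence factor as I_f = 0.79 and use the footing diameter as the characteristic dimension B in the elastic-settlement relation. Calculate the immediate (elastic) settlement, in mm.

S_e ≈ 45.2 mm

Immediate (elastic) settlement: S_e = q·B·(1−ν²)/E_s · I_f.
E_s = 18.7 MPa = 18700 kPa.
S_e = 264 × 4.3 × (1 − 0.24²) / 18700 × 0.79
    = 264 × 4.3 × 0.9424 / 18700 × 0.79
    = 0.0452 m = 45.2 mm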